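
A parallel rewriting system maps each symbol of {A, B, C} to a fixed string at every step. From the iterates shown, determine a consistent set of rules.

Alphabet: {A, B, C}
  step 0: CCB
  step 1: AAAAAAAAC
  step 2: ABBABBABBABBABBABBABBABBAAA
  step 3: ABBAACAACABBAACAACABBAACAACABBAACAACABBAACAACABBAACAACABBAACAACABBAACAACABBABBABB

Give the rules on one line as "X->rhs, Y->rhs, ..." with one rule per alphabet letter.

A->ABB, B->AAC, C->AAA

  step 2 ⇒ step 3: ABBABBABBABBABBABBABBABBAAA ⇒ ABB·AAC·AAC·ABB·AAC·AAC·ABB·AAC·AAC·ABB·AAC·AAC·ABB·AAC·AAC·ABB·AAC·AAC·ABB·AAC·AAC·ABB·AAC·AAC·ABB·ABB·ABB
    A ↦ ABB
    B ↦ AAC
  step 0 ⇒ step 1: CCB ⇒ AAA·AAA·AAC
    C ↦ AAA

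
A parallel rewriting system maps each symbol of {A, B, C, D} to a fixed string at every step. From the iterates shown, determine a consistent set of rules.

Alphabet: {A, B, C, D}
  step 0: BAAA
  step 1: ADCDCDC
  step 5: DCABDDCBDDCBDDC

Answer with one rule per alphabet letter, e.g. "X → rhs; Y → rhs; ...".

  step 0 ⇒ step 1: BAAA ⇒ A·DC·DC·DC
    A ↦ DC
    B ↦ A
    C ↦ D  (constrained at step 1)
    D ↦ B  (constrained at step 1)

A->DC, B->A, C->D, D->B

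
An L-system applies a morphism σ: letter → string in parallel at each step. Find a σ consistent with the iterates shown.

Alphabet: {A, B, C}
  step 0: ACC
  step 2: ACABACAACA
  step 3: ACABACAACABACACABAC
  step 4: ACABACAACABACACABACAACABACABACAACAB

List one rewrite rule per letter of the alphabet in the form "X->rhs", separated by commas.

  step 3 ⇒ step 4: ACABACAACABACACABAC ⇒ AC·AB·AC·A·AC·AB·AC·AC·AB·AC·A·AC·AB·AC·AB·AC·A·AC·AB
    A ↦ AC
    B ↦ A
    C ↦ AB

A->AC, B->A, C->AB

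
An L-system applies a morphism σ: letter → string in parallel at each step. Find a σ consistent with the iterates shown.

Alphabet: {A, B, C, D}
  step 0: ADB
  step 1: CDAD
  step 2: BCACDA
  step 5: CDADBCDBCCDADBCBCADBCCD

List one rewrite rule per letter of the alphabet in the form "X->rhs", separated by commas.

A->CD, B->D, C->BC, D->A

  step 1 ⇒ step 2: CDAD ⇒ BC·A·CD·A
    A ↦ CD
    C ↦ BC
    D ↦ A
  step 0 ⇒ step 1: ADB ⇒ CD·A·D
    B ↦ D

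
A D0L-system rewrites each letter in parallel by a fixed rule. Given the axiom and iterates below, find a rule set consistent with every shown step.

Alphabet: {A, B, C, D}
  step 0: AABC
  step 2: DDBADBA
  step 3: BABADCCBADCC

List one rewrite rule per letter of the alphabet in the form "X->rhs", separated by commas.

  step 2 ⇒ step 3: DDBADBA ⇒ BA·BA·DC·C·BA·DC·C
    A ↦ C
    B ↦ DC
    D ↦ BA
    C ↦ D  (constrained at step 0)

A->C, B->DC, C->D, D->BA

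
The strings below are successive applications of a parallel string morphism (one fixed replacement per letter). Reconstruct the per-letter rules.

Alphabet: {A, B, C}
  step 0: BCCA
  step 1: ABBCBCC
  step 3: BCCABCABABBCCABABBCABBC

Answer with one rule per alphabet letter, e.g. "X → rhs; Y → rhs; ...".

  step 0 ⇒ step 1: BCCA ⇒ AB·BC·BC·C
    A ↦ C
    B ↦ AB
    C ↦ BC

A->C, B->AB, C->BC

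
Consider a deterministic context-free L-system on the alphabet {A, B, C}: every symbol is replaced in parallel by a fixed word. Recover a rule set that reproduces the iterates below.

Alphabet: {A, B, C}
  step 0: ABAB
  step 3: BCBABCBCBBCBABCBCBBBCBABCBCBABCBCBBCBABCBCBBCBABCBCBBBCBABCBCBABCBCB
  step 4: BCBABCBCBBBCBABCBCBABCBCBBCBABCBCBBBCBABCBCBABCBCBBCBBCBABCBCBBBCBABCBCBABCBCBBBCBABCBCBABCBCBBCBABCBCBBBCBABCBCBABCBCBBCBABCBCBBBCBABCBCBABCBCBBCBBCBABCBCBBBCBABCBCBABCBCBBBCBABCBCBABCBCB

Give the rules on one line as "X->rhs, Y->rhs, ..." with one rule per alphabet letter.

  step 3 ⇒ step 4: BCBABCBCBBCBABCBCBBBCBABCBCBABCBCBBCBABCBCBBCBABCBCBBBCBABCBCBABCBCB ⇒ BCB·ABC·BCB·B·BCB·ABC·BCB·ABC·BCB·BCB·ABC·BCB·B·BCB·ABC·BCB·ABC·BCB·BCB·BCB·ABC·BCB·B·BCB·ABC·BCB·ABC·BCB·B·BCB·ABC·BCB·ABC·BCB·BCB·ABC·BCB·B·BCB·ABC·BCB·ABC·BCB·BCB·ABC·BCB·B·BCB·ABC·BCB·ABC·BCB·BCB·BCB·ABC·BCB·B·BCB·ABC·BCB·ABC·BCB·B·BCB·ABC·BCB·ABC·BCB
    A ↦ B
    B ↦ BCB
    C ↦ ABC

A->B, B->BCB, C->ABC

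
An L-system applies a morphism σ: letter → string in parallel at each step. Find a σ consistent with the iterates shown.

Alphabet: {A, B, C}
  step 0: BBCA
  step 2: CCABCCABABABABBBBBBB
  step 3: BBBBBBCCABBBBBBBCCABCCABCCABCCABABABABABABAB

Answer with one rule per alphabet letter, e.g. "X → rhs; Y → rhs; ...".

A->CC, B->AB, C->BBB

  step 2 ⇒ step 3: CCABCCABABABABBBBBBB ⇒ BBB·BBB·CC·AB·BBB·BBB·CC·AB·CC·AB·CC·AB·CC·AB·AB·AB·AB·AB·AB·AB
    A ↦ CC
    B ↦ AB
    C ↦ BBB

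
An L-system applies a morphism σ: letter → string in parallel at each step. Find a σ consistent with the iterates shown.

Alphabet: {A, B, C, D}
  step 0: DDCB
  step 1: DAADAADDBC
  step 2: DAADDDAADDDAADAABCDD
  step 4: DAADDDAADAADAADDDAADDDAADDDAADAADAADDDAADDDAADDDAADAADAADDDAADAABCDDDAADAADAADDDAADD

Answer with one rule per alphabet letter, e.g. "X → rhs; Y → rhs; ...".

A->D, B->BC, C->DD, D->DAA

  step 1 ⇒ step 2: DAADAADDBC ⇒ DAA·D·D·DAA·D·D·DAA·DAA·BC·DD
    A ↦ D
    B ↦ BC
    C ↦ DD
    D ↦ DAA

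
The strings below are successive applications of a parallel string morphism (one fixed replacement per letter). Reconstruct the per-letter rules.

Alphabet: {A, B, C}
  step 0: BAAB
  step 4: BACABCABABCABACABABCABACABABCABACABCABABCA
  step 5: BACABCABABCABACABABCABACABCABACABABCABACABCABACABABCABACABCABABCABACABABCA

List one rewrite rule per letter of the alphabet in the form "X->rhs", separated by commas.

  step 4 ⇒ step 5: BACABCABABCABACABABCABACABABCABACABCABABCA ⇒ BA·CA·B·CA·BA·B·CA·BA·CA·BA·B·CA·BA·CA·B·CA·BA·CA·BA·B·CA·BA·CA·B·CA·BA·CA·BA·B·CA·BA·CA·B·CA·BA·B·CA·BA·CA·BA·B·CA
    A ↦ CA
    B ↦ BA
    C ↦ B

A->CA, B->BA, C->B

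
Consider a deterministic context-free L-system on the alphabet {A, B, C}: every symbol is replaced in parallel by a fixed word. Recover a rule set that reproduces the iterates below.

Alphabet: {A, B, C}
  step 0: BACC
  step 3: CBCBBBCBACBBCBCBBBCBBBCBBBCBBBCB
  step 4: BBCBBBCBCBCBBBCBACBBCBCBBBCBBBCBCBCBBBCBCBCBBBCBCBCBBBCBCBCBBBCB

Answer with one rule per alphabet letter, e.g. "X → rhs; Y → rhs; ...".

  step 3 ⇒ step 4: CBCBBBCBACBBCBCBBBCBBBCBBBCBBBCB ⇒ BB·CB·BB·CB·CB·CB·BB·CB·AC·BB·CB·CB·BB·CB·BB·CB·CB·CB·BB·CB·CB·CB·BB·CB·CB·CB·BB·CB·CB·CB·BB·CB
    A ↦ AC
    B ↦ CB
    C ↦ BB

A->AC, B->CB, C->BB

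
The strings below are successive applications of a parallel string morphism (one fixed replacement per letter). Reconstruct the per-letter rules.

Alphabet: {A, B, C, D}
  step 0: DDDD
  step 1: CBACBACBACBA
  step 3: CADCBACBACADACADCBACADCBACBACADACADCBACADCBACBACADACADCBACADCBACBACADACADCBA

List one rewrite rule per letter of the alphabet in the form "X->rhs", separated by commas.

A->CAD, B->DDA, C->A, D->CBA

  step 0 ⇒ step 1: DDDD ⇒ CBA·CBA·CBA·CBA
    D ↦ CBA
    A ↦ CAD  (constrained at step 1)
    B ↦ DDA  (constrained at step 1)
    C ↦ A  (constrained at step 1)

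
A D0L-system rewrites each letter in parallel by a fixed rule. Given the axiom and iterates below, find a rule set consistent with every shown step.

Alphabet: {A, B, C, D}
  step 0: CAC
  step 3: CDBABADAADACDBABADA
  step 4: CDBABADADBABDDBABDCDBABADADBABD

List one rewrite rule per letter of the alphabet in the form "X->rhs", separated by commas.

  step 3 ⇒ step 4: CDBABADAADACDBABADA ⇒ CD·BAB·A·D·A·D·BAB·D·D·BAB·D·CD·BAB·A·D·A·D·BAB·D
    A ↦ D
    B ↦ A
    C ↦ CD
    D ↦ BAB

A->D, B->A, C->CD, D->BAB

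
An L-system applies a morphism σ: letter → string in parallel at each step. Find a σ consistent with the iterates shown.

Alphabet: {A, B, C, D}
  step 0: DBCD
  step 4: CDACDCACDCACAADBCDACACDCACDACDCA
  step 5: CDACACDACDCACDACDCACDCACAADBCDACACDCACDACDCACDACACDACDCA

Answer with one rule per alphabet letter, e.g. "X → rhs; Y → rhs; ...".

  step 4 ⇒ step 5: CDACDCACDCACAADBCDACACDCACDACDCA ⇒ CD·A·CA·CD·A·CD·CA·CD·A·CD·CA·CD·CA·CA·A·DB·CD·A·CA·CD·CA·CD·A·CD·CA·CD·A·CA·CD·A·CD·CA
    A ↦ CA
    B ↦ DB
    C ↦ CD
    D ↦ A

A->CA, B->DB, C->CD, D->A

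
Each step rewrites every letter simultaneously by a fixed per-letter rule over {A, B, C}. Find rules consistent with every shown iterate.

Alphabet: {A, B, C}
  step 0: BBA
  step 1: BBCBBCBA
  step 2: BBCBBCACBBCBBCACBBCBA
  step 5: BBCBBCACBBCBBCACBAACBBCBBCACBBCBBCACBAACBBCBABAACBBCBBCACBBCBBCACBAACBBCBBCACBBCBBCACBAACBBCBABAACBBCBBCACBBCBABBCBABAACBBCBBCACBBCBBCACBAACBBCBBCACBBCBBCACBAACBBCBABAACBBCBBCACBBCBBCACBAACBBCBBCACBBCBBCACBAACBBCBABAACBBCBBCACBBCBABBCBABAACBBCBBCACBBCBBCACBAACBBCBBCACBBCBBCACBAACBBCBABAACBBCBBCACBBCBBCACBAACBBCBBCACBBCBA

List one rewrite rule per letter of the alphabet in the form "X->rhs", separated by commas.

  step 1 ⇒ step 2: BBCBBCBA ⇒ BBC·BBC·AC·BBC·BBC·AC·BBC·BA
    A ↦ BA
    B ↦ BBC
    C ↦ AC

A->BA, B->BBC, C->AC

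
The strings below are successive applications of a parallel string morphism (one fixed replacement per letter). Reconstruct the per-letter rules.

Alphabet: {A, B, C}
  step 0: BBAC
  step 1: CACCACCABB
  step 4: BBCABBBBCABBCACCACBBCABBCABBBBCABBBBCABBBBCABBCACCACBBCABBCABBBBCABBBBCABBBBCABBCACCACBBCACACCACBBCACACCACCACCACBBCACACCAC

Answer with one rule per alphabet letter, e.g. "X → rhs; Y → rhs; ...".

  step 0 ⇒ step 1: BBAC ⇒ CAC·CAC·CA·BB
    A ↦ CA
    B ↦ CAC
    C ↦ BB

A->CA, B->CAC, C->BB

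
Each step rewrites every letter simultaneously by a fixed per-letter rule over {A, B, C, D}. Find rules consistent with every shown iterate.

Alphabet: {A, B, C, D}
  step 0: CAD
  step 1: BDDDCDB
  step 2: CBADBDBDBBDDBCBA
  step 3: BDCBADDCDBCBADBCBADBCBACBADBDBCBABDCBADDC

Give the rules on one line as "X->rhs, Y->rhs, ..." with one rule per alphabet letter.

  step 2 ⇒ step 3: CBADBDBDBBDDBCBA ⇒ BD·CBA·DDC·DB·CBA·DB·CBA·DB·CBA·CBA·DB·DB·CBA·BD·CBA·DDC
    A ↦ DDC
    B ↦ CBA
    C ↦ BD
    D ↦ DB

A->DDC, B->CBA, C->BD, D->DB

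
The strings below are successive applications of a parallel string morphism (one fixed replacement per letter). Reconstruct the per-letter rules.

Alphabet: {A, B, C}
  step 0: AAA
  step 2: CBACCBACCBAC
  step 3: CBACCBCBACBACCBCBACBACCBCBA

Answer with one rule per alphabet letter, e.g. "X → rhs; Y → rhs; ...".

  step 2 ⇒ step 3: CBACCBACCBAC ⇒ CBA·C·CB·CBA·CBA·C·CB·CBA·CBA·C·CB·CBA
    A ↦ CB
    B ↦ C
    C ↦ CBA

A->CB, B->C, C->CBA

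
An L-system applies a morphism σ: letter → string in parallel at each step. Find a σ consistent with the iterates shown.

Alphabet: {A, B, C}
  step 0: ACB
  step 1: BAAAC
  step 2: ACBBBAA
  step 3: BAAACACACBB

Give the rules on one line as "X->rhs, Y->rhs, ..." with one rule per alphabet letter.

A->B, B->AC, C->AA

  step 2 ⇒ step 3: ACBBBAA ⇒ B·AA·AC·AC·AC·B·B
    A ↦ B
    B ↦ AC
    C ↦ AA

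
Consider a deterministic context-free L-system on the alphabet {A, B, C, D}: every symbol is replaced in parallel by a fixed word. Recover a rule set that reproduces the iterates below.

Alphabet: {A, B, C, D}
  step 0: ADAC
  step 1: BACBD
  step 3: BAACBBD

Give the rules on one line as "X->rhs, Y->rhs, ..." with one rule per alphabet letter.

  step 0 ⇒ step 1: ADAC ⇒ B·AC·B·D
    A ↦ B
    C ↦ D
    D ↦ AC
    B ↦ A  (constrained at step 1)

A->B, B->A, C->D, D->AC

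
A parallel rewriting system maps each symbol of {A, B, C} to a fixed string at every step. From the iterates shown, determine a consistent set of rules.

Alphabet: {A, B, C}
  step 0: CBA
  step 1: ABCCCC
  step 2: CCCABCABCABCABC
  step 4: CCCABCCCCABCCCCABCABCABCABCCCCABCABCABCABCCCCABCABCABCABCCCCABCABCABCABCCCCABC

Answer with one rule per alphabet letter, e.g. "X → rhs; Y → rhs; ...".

  step 1 ⇒ step 2: ABCCCC ⇒ CC·C·ABC·ABC·ABC·ABC
    A ↦ CC
    B ↦ C
    C ↦ ABC

A->CC, B->C, C->ABC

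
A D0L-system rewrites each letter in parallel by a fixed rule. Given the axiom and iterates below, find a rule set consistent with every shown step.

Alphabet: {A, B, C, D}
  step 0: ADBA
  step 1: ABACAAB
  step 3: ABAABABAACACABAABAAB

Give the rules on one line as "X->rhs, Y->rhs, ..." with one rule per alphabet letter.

A->AB, B->A, C->DD, D->AC

  step 0 ⇒ step 1: ADBA ⇒ AB·AC·A·AB
    A ↦ AB
    B ↦ A
    D ↦ AC
    C ↦ DD  (constrained at step 1)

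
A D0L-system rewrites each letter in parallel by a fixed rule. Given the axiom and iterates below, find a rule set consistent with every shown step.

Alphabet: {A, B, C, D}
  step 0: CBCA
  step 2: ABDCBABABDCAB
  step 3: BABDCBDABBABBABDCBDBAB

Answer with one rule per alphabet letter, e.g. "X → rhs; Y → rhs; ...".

A->B, B->AB, C->BD, D->DC

  step 2 ⇒ step 3: ABDCBABABDCAB ⇒ B·AB·DC·BD·AB·B·AB·B·AB·DC·BD·B·AB
    A ↦ B
    B ↦ AB
    C ↦ BD
    D ↦ DC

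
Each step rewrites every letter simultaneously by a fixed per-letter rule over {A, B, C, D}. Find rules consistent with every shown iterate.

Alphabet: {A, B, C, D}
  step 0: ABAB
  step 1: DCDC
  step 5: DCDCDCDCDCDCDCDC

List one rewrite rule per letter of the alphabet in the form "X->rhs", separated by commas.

  step 0 ⇒ step 1: ABAB ⇒ D·C·D·C
    A ↦ D
    B ↦ C
    C ↦ AB  (constrained at step 1)
    D ↦ AB  (constrained at step 1)

A->D, B->C, C->AB, D->AB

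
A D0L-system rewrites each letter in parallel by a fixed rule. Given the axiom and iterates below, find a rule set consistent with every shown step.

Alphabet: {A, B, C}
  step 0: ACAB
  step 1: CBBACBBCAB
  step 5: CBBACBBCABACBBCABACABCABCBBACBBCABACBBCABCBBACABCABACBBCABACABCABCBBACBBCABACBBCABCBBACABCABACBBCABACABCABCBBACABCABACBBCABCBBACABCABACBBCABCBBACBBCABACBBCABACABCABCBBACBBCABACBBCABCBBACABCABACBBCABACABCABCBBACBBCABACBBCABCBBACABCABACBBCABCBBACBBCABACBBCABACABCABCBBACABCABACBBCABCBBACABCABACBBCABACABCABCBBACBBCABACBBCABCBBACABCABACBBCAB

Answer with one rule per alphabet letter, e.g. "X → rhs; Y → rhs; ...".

A->CBB, B->CAB, C->A

  step 0 ⇒ step 1: ACAB ⇒ CBB·A·CBB·CAB
    A ↦ CBB
    B ↦ CAB
    C ↦ A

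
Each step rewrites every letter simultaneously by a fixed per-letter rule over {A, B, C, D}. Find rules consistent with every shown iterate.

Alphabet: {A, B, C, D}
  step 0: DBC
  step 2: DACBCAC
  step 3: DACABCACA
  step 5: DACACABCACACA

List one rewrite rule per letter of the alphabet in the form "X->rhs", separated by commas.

A->C, B->BC, C->A, D->DA

  step 2 ⇒ step 3: DACBCAC ⇒ DA·C·A·BC·A·C·A
    A ↦ C
    B ↦ BC
    C ↦ A
    D ↦ DA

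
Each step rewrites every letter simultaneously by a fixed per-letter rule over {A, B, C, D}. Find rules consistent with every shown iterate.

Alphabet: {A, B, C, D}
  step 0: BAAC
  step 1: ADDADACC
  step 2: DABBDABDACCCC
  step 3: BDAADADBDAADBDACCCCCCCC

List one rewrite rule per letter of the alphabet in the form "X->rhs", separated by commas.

A->DA, B->AD, C->CC, D->B

  step 2 ⇒ step 3: DABBDABDACCCC ⇒ B·DA·AD·AD·B·DA·AD·B·DA·CC·CC·CC·CC
    A ↦ DA
    B ↦ AD
    C ↦ CC
    D ↦ B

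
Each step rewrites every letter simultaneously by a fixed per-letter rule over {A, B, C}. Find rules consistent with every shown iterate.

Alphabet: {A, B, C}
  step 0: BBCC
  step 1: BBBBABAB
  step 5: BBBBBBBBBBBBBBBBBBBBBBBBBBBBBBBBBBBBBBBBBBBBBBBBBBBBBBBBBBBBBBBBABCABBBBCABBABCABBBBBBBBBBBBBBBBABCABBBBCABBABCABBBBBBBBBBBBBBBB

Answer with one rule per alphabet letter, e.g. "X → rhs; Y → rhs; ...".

  step 0 ⇒ step 1: BBCC ⇒ BB·BB·AB·AB
    B ↦ BB
    C ↦ AB
    A ↦ CA  (constrained at step 1)

A->CA, B->BB, C->AB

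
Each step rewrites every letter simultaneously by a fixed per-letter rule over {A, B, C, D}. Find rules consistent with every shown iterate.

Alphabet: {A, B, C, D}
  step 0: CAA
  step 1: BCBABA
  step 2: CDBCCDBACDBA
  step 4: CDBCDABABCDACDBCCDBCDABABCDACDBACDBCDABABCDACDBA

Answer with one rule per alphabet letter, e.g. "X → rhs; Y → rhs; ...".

A->BA, B->CD, C->BC, D->DA

  step 1 ⇒ step 2: BCBABA ⇒ CD·BC·CD·BA·CD·BA
    A ↦ BA
    B ↦ CD
    C ↦ BC
    D ↦ DA  (constrained at step 2)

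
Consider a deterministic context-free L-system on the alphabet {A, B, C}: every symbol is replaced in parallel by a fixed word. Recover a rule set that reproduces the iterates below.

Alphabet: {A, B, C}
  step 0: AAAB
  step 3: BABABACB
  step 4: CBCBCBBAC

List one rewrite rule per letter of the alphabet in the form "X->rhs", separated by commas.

A->B, B->C, C->BA

  step 3 ⇒ step 4: BABABACB ⇒ C·B·C·B·C·B·BA·C
    A ↦ B
    B ↦ C
    C ↦ BA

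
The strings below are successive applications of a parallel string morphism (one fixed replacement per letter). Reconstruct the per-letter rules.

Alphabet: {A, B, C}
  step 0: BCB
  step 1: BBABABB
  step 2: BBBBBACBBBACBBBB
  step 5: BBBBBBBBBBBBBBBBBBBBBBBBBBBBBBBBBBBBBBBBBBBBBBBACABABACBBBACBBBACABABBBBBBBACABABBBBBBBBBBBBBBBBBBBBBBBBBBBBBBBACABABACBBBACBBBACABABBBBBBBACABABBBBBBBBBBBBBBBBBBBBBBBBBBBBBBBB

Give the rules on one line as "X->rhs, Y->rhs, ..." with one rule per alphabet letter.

A->BAC, B->BB, C->ABA

  step 1 ⇒ step 2: BBABABB ⇒ BB·BB·BAC·BB·BAC·BB·BB
    A ↦ BAC
    B ↦ BB
  step 0 ⇒ step 1: BCB ⇒ BB·ABA·BB
    C ↦ ABA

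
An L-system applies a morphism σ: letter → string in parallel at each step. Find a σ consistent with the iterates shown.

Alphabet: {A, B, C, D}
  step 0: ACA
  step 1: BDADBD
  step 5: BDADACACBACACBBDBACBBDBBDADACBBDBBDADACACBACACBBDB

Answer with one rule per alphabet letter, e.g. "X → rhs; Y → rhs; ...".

  step 0 ⇒ step 1: ACA ⇒ BD·AD·BD
    A ↦ BD
    C ↦ AD
    B ↦ AC  (constrained at step 1)
    D ↦ B  (constrained at step 1)

A->BD, B->AC, C->AD, D->B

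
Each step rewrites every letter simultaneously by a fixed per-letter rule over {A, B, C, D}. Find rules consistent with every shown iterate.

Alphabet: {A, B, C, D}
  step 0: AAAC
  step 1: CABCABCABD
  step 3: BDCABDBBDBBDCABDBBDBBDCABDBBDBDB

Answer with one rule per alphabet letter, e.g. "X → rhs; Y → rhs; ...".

A->CAB, B->DB, C->D, D->B

  step 0 ⇒ step 1: AAAC ⇒ CAB·CAB·CAB·D
    A ↦ CAB
    C ↦ D
    B ↦ DB  (constrained at step 1)
    D ↦ B  (constrained at step 1)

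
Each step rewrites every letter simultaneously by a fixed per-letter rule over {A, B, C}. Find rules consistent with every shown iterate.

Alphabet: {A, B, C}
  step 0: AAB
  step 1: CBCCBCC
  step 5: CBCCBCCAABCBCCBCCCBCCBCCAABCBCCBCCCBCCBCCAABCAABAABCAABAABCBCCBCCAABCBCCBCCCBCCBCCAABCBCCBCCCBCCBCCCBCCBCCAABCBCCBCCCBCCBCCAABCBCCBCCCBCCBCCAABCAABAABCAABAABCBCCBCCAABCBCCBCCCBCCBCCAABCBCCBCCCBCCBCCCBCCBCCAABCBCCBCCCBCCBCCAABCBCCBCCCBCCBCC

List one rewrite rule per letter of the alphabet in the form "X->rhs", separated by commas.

  step 0 ⇒ step 1: AAB ⇒ CBC·CBC·C
    A ↦ CBC
    B ↦ C
    C ↦ AAB  (constrained at step 1)

A->CBC, B->C, C->AAB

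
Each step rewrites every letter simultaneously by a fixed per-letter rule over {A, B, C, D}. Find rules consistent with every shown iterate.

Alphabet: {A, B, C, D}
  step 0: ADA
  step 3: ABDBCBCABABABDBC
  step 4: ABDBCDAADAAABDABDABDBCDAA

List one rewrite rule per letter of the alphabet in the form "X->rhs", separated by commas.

  step 3 ⇒ step 4: ABDBCBCABABABDBC ⇒ AB·D·BC·D·AA·D·AA·AB·D·AB·D·AB·D·BC·D·AA
    A ↦ AB
    B ↦ D
    C ↦ AA
    D ↦ BC

A->AB, B->D, C->AA, D->BC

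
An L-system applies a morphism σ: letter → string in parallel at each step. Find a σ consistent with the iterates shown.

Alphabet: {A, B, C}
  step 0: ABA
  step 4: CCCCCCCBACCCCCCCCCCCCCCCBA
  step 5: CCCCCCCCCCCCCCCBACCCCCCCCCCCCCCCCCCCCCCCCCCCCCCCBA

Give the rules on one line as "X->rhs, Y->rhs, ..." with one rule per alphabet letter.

  step 4 ⇒ step 5: CCCCCCCBACCCCCCCCCCCCCCCBA ⇒ CC·CC·CC·CC·CC·CC·CC·C·BA·CC·CC·CC·CC·CC·CC·CC·CC·CC·CC·CC·CC·CC·CC·CC·C·BA
    A ↦ BA
    B ↦ C
    C ↦ CC

A->BA, B->C, C->CC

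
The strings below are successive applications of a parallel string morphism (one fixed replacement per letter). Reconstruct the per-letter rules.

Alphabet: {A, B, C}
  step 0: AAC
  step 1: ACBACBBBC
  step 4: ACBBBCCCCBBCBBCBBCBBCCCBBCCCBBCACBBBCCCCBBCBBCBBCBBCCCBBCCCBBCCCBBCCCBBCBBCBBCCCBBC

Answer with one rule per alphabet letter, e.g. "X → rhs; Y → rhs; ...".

  step 0 ⇒ step 1: AAC ⇒ ACB·ACB·BBC
    A ↦ ACB
    C ↦ BBC
    B ↦ C  (constrained at step 1)

A->ACB, B->C, C->BBC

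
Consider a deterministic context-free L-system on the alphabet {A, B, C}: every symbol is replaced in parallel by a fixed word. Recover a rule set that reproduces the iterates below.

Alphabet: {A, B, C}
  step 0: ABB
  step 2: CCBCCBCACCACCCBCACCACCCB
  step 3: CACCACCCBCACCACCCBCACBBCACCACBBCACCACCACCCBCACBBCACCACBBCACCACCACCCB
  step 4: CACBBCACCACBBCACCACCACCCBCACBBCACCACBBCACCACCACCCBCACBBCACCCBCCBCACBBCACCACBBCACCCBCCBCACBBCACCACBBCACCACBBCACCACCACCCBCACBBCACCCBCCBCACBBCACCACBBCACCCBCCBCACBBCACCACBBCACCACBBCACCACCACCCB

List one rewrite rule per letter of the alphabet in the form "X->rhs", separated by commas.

  step 3 ⇒ step 4: CACCACCCBCACCACCCBCACBBCACCACBBCACCACCACCCBCACBBCACCACBBCACCACCACCCB ⇒ CAC·BB·CAC·CAC·BB·CAC·CAC·CAC·CCB·CAC·BB·CAC·CAC·BB·CAC·CAC·CAC·CCB·CAC·BB·CAC·CCB·CCB·CAC·BB·CAC·CAC·BB·CAC·CCB·CCB·CAC·BB·CAC·CAC·BB·CAC·CAC·BB·CAC·CAC·CAC·CCB·CAC·BB·CAC·CCB·CCB·CAC·BB·CAC·CAC·BB·CAC·CCB·CCB·CAC·BB·CAC·CAC·BB·CAC·CAC·BB·CAC·CAC·CAC·CCB
    A ↦ BB
    B ↦ CCB
    C ↦ CAC

A->BB, B->CCB, C->CAC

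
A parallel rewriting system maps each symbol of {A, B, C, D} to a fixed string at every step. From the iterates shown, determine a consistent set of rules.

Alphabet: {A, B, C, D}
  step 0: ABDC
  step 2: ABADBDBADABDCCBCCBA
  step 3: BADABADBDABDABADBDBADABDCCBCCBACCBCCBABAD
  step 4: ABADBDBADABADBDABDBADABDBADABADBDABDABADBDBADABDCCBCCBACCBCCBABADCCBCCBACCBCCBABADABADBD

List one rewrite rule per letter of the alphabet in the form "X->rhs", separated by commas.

  step 3 ⇒ step 4: BADABADBDABDABADBDBADABDCCBCCBACCBCCBABAD ⇒ A·BAD·BD·BAD·A·BAD·BD·A·BD·BAD·A·BD·BAD·A·BAD·BD·A·BD·A·BAD·BD·BAD·A·BD·CCB·CCB·A·CCB·CCB·A·BAD·CCB·CCB·A·CCB·CCB·A·BAD·A·BAD·BD
    A ↦ BAD
    B ↦ A
    C ↦ CCB
    D ↦ BD

A->BAD, B->A, C->CCB, D->BD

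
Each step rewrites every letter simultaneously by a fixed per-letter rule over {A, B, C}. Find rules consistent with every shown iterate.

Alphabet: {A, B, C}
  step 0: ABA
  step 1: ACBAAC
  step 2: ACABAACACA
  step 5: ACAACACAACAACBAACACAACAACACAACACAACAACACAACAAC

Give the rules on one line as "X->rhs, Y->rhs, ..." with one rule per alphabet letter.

A->AC, B->BA, C->A

  step 1 ⇒ step 2: ACBAAC ⇒ AC·A·BA·AC·AC·A
    A ↦ AC
    B ↦ BA
    C ↦ A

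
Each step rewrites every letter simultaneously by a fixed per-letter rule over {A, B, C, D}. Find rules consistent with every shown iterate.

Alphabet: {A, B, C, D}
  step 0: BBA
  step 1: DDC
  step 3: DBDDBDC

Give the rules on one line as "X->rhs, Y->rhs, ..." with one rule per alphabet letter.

  step 0 ⇒ step 1: BBA ⇒ D·D·C
    A ↦ C
    B ↦ D
    C ↦ A  (constrained at step 1)
    D ↦ DB  (constrained at step 1)

A->C, B->D, C->A, D->DB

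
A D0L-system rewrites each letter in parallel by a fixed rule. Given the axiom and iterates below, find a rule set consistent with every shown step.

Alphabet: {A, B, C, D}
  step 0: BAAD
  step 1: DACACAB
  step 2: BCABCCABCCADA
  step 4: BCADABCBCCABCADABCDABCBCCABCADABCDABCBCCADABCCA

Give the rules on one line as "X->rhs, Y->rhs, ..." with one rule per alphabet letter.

  step 1 ⇒ step 2: DACACAB ⇒ B·CA·BC·CA·BC·CA·DA
    A ↦ CA
    B ↦ DA
    C ↦ BC
    D ↦ B

A->CA, B->DA, C->BC, D->B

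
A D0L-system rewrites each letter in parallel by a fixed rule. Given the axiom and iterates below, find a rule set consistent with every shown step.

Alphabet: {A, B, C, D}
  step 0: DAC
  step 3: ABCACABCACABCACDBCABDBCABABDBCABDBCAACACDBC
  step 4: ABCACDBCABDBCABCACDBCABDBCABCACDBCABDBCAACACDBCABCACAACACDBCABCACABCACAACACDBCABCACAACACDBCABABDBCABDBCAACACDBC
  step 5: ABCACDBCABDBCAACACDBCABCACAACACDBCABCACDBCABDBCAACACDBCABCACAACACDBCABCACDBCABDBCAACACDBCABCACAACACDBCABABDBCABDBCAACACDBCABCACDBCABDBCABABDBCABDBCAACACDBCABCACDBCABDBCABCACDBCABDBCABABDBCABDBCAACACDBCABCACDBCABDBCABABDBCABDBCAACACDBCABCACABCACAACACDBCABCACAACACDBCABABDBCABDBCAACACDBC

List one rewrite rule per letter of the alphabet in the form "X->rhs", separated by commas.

  step 4 ⇒ step 5: ABCACDBCABDBCABCACDBCABDBCABCACDBCABDBCAACACDBCABCACAACACDBCABCACABCACAACACDBCABCACAACACDBCABABDBCABDBCAACACDBC ⇒ AB·CAC·DBC·AB·DBC·AA·CAC·DBC·AB·CAC·AA·CAC·DBC·AB·CAC·DBC·AB·DBC·AA·CAC·DBC·AB·CAC·AA·CAC·DBC·AB·CAC·DBC·AB·DBC·AA·CAC·DBC·AB·CAC·AA·CAC·DBC·AB·AB·DBC·AB·DBC·AA·CAC·DBC·AB·CAC·DBC·AB·DBC·AB·AB·DBC·AB·DBC·AA·CAC·DBC·AB·CAC·DBC·AB·DBC·AB·CAC·DBC·AB·DBC·AB·AB·DBC·AB·DBC·AA·CAC·DBC·AB·CAC·DBC·AB·DBC·AB·AB·DBC·AB·DBC·AA·CAC·DBC·AB·CAC·AB·CAC·AA·CAC·DBC·AB·CAC·AA·CAC·DBC·AB·AB·DBC·AB·DBC·AA·CAC·DBC
    A ↦ AB
    B ↦ CAC
    C ↦ DBC
    D ↦ AA

A->AB, B->CAC, C->DBC, D->AA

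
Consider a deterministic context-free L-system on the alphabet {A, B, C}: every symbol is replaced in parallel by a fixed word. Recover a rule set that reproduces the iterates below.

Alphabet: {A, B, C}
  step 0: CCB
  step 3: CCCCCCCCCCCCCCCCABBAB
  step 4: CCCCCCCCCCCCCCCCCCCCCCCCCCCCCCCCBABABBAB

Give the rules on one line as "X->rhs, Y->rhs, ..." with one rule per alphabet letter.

  step 3 ⇒ step 4: CCCCCCCCCCCCCCCCABBAB ⇒ CC·CC·CC·CC·CC·CC·CC·CC·CC·CC·CC·CC·CC·CC·CC·CC·B·AB·AB·B·AB
    A ↦ B
    B ↦ AB
    C ↦ CC

A->B, B->AB, C->CC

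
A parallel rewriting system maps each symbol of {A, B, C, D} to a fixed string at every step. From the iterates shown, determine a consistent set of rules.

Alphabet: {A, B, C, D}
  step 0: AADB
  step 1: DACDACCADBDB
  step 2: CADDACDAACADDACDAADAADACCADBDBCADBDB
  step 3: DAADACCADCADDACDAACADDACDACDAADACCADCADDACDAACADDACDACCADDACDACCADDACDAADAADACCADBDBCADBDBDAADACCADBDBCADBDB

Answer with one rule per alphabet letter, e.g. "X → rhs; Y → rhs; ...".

  step 2 ⇒ step 3: CADDACDAACADDACDAADAADACCADBDBCADBDB ⇒ DAA·DAC·CAD·CAD·DAC·DAA·CAD·DAC·DAC·DAA·DAC·CAD·CAD·DAC·DAA·CAD·DAC·DAC·CAD·DAC·DAC·CAD·DAC·DAA·DAA·DAC·CAD·BDB·CAD·BDB·DAA·DAC·CAD·BDB·CAD·BDB
    A ↦ DAC
    B ↦ BDB
    C ↦ DAA
    D ↦ CAD

A->DAC, B->BDB, C->DAA, D->CAD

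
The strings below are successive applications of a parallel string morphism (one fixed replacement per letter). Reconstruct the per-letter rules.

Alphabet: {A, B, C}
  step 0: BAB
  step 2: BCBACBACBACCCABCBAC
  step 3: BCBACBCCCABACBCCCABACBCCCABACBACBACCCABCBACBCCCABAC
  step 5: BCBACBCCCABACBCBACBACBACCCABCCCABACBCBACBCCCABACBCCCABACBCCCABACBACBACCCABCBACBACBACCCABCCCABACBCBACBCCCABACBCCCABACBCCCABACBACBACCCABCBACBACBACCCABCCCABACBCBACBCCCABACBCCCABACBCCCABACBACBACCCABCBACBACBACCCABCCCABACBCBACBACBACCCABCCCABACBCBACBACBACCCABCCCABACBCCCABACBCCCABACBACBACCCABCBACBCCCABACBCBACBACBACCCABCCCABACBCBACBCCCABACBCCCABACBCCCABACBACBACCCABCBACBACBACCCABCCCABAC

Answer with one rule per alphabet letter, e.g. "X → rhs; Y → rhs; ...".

A->CCA, B->BC, C->BAC

  step 2 ⇒ step 3: BCBACBACBACCCABCBAC ⇒ BC·BAC·BC·CCA·BAC·BC·CCA·BAC·BC·CCA·BAC·BAC·BAC·CCA·BC·BAC·BC·CCA·BAC
    A ↦ CCA
    B ↦ BC
    C ↦ BAC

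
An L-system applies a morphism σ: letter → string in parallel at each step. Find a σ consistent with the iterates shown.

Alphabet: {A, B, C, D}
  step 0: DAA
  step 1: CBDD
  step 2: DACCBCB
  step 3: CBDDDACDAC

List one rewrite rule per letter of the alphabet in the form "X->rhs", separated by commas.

  step 2 ⇒ step 3: DACCBCB ⇒ CB·D·D·D·AC·D·AC
    A ↦ D
    B ↦ AC
    C ↦ D
    D ↦ CB

A->D, B->AC, C->D, D->CB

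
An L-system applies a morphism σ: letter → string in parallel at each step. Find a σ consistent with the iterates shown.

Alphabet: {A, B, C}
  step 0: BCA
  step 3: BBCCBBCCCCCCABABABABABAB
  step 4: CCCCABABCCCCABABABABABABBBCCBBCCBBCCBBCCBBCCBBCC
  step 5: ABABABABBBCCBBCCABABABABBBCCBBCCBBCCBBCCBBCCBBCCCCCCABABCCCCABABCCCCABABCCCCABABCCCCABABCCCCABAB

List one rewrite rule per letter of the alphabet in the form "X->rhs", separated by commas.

  step 4 ⇒ step 5: CCCCABABCCCCABABABABABABBBCCBBCCBBCCBBCCBBCCBBCC ⇒ AB·AB·AB·AB·BB·CC·BB·CC·AB·AB·AB·AB·BB·CC·BB·CC·BB·CC·BB·CC·BB·CC·BB·CC·CC·CC·AB·AB·CC·CC·AB·AB·CC·CC·AB·AB·CC·CC·AB·AB·CC·CC·AB·AB·CC·CC·AB·AB
    A ↦ BB
    B ↦ CC
    C ↦ AB

A->BB, B->CC, C->AB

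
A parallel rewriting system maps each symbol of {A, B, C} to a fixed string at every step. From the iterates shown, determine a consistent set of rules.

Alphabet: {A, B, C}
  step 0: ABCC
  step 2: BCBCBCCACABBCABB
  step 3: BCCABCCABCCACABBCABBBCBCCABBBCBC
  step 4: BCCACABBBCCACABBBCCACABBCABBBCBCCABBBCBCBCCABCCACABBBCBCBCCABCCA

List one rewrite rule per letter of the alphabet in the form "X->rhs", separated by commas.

  step 3 ⇒ step 4: BCCABCCABCCACABBCABBBCBCCABBBCBC ⇒ BC·CA·CA·BB·BC·CA·CA·BB·BC·CA·CA·BB·CA·BB·BC·BC·CA·BB·BC·BC·BC·CA·BC·CA·CA·BB·BC·BC·BC·CA·BC·CA
    A ↦ BB
    B ↦ BC
    C ↦ CA

A->BB, B->BC, C->CA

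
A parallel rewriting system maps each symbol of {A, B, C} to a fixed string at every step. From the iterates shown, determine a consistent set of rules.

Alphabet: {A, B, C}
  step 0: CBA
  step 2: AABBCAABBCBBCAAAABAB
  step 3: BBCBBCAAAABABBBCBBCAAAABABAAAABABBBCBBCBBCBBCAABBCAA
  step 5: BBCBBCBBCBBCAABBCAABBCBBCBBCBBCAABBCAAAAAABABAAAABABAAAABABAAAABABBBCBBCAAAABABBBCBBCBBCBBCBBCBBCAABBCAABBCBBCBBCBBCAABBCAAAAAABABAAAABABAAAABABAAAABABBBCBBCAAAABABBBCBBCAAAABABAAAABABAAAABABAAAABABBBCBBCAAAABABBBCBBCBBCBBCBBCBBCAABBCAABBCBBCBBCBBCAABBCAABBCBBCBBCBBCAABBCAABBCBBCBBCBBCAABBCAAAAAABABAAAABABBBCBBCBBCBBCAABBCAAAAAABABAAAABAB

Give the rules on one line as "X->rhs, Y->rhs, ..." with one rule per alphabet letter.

A->BBC, B->AA, C->BAB

  step 2 ⇒ step 3: AABBCAABBCBBCAAAABAB ⇒ BBC·BBC·AA·AA·BAB·BBC·BBC·AA·AA·BAB·AA·AA·BAB·BBC·BBC·BBC·BBC·AA·BBC·AA
    A ↦ BBC
    B ↦ AA
    C ↦ BAB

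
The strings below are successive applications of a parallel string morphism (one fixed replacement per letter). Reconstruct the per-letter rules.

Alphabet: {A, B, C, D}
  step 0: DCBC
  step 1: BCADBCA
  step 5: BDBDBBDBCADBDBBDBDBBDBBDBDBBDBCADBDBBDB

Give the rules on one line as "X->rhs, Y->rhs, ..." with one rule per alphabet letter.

  step 0 ⇒ step 1: DCBC ⇒ B·CA·DB·CA
    B ↦ DB
    C ↦ CA
    D ↦ B
    A ↦ D  (constrained at step 1)

A->D, B->DB, C->CA, D->B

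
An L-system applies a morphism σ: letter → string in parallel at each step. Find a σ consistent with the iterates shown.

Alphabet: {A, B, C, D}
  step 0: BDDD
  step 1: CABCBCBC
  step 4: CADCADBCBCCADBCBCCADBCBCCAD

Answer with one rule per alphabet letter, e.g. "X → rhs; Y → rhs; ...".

A->D, B->CA, C->D, D->BC

  step 0 ⇒ step 1: BDDD ⇒ CA·BC·BC·BC
    B ↦ CA
    D ↦ BC
    A ↦ D  (constrained at step 1)
    C ↦ D  (constrained at step 1)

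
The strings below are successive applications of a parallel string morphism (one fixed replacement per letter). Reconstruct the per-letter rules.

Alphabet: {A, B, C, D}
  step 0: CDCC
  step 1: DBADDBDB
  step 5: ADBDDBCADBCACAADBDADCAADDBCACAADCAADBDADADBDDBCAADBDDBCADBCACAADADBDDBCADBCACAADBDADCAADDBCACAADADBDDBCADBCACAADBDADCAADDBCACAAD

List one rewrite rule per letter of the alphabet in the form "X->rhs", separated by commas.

  step 0 ⇒ step 1: CDCC ⇒ DB·AD·DB·DB
    C ↦ DB
    D ↦ AD
    A ↦ CA  (constrained at step 1)
    B ↦ BD  (constrained at step 1)

A->CA, B->BD, C->DB, D->AD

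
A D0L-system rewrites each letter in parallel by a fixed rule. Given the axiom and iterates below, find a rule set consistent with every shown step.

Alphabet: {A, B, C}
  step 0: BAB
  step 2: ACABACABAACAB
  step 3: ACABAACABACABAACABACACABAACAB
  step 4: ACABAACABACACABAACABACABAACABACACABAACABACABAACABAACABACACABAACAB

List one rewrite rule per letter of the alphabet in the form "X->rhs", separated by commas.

  step 3 ⇒ step 4: ACABAACABACABAACABACACABAACAB ⇒ AC·ABA·AC·AB·AC·AC·ABA·AC·AB·AC·ABA·AC·AB·AC·AC·ABA·AC·AB·AC·ABA·AC·ABA·AC·AB·AC·AC·ABA·AC·AB
    A ↦ AC
    B ↦ AB
    C ↦ ABA

A->AC, B->AB, C->ABA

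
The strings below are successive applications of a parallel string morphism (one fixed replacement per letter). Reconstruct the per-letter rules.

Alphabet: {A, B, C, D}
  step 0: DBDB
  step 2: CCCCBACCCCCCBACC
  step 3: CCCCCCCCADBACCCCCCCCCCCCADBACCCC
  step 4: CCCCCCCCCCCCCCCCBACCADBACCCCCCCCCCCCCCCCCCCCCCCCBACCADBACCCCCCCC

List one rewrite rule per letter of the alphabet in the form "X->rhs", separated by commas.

A->BA, B->AD, C->CC, D->CC

  step 3 ⇒ step 4: CCCCCCCCADBACCCCCCCCCCCCADBACCCC ⇒ CC·CC·CC·CC·CC·CC·CC·CC·BA·CC·AD·BA·CC·CC·CC·CC·CC·CC·CC·CC·CC·CC·CC·CC·BA·CC·AD·BA·CC·CC·CC·CC
    A ↦ BA
    B ↦ AD
    C ↦ CC
    D ↦ CC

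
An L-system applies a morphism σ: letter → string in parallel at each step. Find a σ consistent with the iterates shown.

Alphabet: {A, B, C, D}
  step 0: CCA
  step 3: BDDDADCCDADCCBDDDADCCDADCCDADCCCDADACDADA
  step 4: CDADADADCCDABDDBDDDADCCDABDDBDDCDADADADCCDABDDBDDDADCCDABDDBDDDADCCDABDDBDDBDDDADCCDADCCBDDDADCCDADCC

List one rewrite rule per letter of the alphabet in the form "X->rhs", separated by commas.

A->DCC, B->C, C->BDD, D->DA

  step 3 ⇒ step 4: BDDDADCCDADCCBDDDADCCDADCCDADCCCDADACDADA ⇒ C·DA·DA·DA·DCC·DA·BDD·BDD·DA·DCC·DA·BDD·BDD·C·DA·DA·DA·DCC·DA·BDD·BDD·DA·DCC·DA·BDD·BDD·DA·DCC·DA·BDD·BDD·BDD·DA·DCC·DA·DCC·BDD·DA·DCC·DA·DCC
    A ↦ DCC
    B ↦ C
    C ↦ BDD
    D ↦ DA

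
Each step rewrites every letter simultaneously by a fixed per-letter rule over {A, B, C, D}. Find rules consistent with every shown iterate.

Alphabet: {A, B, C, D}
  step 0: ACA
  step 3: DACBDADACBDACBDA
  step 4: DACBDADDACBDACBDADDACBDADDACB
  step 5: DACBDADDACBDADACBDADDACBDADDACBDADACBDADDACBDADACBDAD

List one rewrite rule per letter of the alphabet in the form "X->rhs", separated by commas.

  step 4 ⇒ step 5: DACBDADDACBDACBDADDACBDADDACB ⇒ DA·CB·D·AD·DA·CB·DA·DA·CB·D·AD·DA·CB·D·AD·DA·CB·DA·DA·CB·D·AD·DA·CB·DA·DA·CB·D·AD
    A ↦ CB
    B ↦ AD
    C ↦ D
    D ↦ DA

A->CB, B->AD, C->D, D->DA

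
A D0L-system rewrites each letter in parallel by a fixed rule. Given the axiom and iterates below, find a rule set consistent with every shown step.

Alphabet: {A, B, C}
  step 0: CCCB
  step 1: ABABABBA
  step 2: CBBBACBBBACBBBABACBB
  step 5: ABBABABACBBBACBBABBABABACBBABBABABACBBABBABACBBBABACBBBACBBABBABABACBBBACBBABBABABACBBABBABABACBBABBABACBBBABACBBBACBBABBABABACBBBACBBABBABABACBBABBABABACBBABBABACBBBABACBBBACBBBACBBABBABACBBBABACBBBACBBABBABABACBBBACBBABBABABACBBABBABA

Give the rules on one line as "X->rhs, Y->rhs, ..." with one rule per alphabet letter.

  step 1 ⇒ step 2: ABABABBA ⇒ CBB·BA·CBB·BA·CBB·BA·BA·CBB
    A ↦ CBB
    B ↦ BA
  step 0 ⇒ step 1: CCCB ⇒ AB·AB·AB·BA
    C ↦ AB

A->CBB, B->BA, C->AB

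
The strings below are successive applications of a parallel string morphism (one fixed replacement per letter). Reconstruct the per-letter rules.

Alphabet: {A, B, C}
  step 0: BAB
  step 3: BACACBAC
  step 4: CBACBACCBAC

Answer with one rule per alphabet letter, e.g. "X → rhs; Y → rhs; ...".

  step 3 ⇒ step 4: BACACBAC ⇒ C·B·AC·B·AC·C·B·AC
    A ↦ B
    B ↦ C
    C ↦ AC

A->B, B->C, C->AC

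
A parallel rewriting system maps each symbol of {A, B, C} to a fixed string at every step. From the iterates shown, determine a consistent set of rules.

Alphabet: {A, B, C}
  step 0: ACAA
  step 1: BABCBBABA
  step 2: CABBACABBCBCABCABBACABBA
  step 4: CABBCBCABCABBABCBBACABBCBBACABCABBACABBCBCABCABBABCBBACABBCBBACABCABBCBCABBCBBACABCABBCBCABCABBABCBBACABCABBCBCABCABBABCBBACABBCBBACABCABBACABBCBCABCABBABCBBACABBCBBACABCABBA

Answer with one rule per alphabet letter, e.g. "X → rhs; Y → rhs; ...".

A->BA, B->CAB, C->BCB

  step 1 ⇒ step 2: BABCBBABA ⇒ CAB·BA·CAB·BCB·CAB·CAB·BA·CAB·BA
    A ↦ BA
    B ↦ CAB
    C ↦ BCB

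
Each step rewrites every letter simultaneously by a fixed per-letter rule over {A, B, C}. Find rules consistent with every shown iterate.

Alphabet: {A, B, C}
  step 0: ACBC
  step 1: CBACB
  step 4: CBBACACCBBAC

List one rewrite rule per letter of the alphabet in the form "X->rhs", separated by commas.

  step 0 ⇒ step 1: ACBC ⇒ C·B·AC·B
    A ↦ C
    B ↦ AC
    C ↦ B

A->C, B->AC, C->B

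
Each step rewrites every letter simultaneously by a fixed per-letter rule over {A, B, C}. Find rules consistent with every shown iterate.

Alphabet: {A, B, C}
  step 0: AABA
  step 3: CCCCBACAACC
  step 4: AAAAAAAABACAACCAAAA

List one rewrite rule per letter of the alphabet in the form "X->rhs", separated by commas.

A->C, B->BA, C->AA

  step 3 ⇒ step 4: CCCCBACAACC ⇒ AA·AA·AA·AA·BA·C·AA·C·C·AA·AA
    A ↦ C
    B ↦ BA
    C ↦ AA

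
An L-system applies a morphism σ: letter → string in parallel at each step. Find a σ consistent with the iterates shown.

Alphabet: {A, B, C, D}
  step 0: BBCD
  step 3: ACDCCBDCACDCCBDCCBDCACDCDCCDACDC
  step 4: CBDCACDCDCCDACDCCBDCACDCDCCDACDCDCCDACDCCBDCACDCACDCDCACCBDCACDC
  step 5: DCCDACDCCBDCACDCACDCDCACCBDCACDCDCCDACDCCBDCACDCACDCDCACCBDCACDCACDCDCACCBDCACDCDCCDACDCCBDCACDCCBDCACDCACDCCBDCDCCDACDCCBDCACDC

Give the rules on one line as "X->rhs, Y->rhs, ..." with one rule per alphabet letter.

  step 4 ⇒ step 5: CBDCACDCDCCDACDCCBDCACDCDCCDACDCDCCDACDCCBDCACDCACDCDCACCBDCACDC ⇒ DC·CD·AC·DC·CB·DC·AC·DC·AC·DC·DC·AC·CB·DC·AC·DC·DC·CD·AC·DC·CB·DC·AC·DC·AC·DC·DC·AC·CB·DC·AC·DC·AC·DC·DC·AC·CB·DC·AC·DC·DC·CD·AC·DC·CB·DC·AC·DC·CB·DC·AC·DC·AC·DC·CB·DC·DC·CD·AC·DC·CB·DC·AC·DC
    A ↦ CB
    B ↦ CD
    C ↦ DC
    D ↦ AC

A->CB, B->CD, C->DC, D->AC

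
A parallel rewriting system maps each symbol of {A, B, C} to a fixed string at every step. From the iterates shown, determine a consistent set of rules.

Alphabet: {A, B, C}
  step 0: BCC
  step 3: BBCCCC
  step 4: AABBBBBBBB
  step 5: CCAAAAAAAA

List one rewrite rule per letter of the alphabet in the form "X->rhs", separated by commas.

A->C, B->A, C->BB

  step 4 ⇒ step 5: AABBBBBBBB ⇒ C·C·A·A·A·A·A·A·A·A
    A ↦ C
    B ↦ A
  step 3 ⇒ step 4: BBCCCC ⇒ A·A·BB·BB·BB·BB
    C ↦ BB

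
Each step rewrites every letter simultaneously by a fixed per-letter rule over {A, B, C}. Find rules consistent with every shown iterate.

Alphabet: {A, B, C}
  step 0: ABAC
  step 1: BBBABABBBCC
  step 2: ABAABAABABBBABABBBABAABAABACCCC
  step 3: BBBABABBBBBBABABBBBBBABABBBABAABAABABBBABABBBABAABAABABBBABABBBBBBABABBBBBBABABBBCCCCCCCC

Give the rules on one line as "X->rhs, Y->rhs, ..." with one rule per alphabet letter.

A->BBB, B->ABA, C->CC

  step 2 ⇒ step 3: ABAABAABABBBABABBBABAABAABACCCC ⇒ BBB·ABA·BBB·BBB·ABA·BBB·BBB·ABA·BBB·ABA·ABA·ABA·BBB·ABA·BBB·ABA·ABA·ABA·BBB·ABA·BBB·BBB·ABA·BBB·BBB·ABA·BBB·CC·CC·CC·CC
    A ↦ BBB
    B ↦ ABA
    C ↦ CC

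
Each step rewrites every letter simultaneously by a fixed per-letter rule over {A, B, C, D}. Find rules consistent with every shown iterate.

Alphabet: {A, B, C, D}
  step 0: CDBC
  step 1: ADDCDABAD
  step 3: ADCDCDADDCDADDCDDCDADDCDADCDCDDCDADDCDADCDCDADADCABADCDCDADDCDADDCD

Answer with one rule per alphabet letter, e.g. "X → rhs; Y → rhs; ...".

A->ADC, B->AB, C->AD, D->DCD

  step 0 ⇒ step 1: CDBC ⇒ AD·DCD·AB·AD
    B ↦ AB
    C ↦ AD
    D ↦ DCD
    A ↦ ADC  (constrained at step 1)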